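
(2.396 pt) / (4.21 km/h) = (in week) 1.195e-09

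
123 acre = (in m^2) 4.978e+05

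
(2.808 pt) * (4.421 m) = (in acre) 1.082e-06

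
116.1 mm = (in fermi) 1.161e+14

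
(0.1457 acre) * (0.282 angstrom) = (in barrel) 1.046e-07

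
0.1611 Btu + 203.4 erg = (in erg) 1.7e+09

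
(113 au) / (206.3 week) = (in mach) 397.9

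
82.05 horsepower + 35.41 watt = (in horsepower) 82.1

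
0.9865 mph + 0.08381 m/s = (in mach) 0.001541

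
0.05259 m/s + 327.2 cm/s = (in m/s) 3.325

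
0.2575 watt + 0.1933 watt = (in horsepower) 0.0006045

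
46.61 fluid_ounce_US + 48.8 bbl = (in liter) 7760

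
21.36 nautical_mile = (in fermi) 3.956e+19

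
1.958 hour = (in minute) 117.5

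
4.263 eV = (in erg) 6.83e-12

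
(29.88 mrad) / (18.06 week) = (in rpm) 2.612e-08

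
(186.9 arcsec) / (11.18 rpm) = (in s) 0.000774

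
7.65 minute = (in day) 0.005313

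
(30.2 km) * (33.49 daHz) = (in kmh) 3.641e+07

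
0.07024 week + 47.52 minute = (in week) 0.07495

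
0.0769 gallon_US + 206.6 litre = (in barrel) 1.301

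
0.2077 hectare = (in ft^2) 2.236e+04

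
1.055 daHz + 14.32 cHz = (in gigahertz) 1.069e-08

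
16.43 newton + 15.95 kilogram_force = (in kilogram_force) 17.63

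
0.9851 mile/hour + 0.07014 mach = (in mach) 0.07143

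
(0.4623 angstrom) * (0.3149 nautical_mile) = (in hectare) 2.696e-12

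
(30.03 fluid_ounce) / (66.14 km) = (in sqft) 1.445e-07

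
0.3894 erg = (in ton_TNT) 9.307e-18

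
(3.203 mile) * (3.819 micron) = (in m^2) 0.01969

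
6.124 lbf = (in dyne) 2.724e+06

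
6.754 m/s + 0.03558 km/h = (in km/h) 24.35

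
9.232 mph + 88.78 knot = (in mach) 0.1463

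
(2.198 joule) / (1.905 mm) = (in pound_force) 259.4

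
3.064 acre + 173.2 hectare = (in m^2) 1.744e+06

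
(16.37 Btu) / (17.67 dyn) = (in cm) 9.774e+09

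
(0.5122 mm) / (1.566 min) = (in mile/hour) 1.219e-05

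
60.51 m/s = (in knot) 117.6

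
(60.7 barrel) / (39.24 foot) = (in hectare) 8.069e-05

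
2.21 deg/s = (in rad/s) 0.03857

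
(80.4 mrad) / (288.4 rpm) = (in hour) 7.395e-07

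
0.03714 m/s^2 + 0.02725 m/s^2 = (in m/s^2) 0.06439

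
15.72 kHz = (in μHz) 1.572e+10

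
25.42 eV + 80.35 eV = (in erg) 1.695e-10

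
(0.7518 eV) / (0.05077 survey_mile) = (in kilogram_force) 1.503e-22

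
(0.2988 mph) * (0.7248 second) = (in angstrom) 9.682e+08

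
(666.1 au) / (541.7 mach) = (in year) 17.13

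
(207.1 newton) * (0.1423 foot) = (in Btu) 0.008514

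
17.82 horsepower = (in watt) 1.329e+04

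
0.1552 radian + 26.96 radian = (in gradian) 1726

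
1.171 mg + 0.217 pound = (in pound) 0.217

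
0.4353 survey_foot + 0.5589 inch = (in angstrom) 1.469e+09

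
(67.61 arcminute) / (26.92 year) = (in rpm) 2.212e-10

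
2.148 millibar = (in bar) 0.002148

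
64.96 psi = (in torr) 3359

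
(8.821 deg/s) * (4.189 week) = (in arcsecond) 8.045e+10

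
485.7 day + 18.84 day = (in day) 504.5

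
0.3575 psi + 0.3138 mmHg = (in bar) 0.02507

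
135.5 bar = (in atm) 133.7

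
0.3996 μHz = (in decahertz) 3.996e-08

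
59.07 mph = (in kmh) 95.06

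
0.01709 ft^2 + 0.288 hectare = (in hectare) 0.288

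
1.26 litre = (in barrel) 0.007925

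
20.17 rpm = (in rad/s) 2.112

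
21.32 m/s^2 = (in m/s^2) 21.32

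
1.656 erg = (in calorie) 3.958e-08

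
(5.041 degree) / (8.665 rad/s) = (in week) 1.679e-08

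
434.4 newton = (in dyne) 4.344e+07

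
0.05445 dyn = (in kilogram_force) 5.552e-08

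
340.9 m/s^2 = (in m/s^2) 340.9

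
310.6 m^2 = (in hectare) 0.03106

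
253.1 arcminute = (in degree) 4.218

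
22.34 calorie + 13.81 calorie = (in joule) 151.3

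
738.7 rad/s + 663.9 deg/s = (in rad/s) 750.3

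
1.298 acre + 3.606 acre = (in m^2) 1.985e+04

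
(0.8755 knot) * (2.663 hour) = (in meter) 4318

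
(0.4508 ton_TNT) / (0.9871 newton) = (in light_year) 2.02e-07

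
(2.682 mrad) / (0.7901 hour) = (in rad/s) 9.429e-07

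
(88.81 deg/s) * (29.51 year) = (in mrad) 1.442e+12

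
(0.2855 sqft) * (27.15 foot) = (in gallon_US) 57.98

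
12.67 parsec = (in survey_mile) 2.429e+14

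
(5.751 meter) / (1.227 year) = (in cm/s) 1.486e-05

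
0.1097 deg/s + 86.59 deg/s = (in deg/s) 86.7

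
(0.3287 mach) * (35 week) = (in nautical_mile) 1.279e+06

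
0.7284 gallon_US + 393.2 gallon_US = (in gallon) 393.9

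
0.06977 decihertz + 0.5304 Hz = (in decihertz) 5.374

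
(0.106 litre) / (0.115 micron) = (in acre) 0.2278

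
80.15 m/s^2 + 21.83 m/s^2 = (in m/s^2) 102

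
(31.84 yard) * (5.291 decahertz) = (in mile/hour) 3446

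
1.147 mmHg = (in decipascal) 1529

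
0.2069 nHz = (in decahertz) 2.069e-11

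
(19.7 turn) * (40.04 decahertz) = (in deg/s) 2.84e+06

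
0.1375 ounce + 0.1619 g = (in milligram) 4060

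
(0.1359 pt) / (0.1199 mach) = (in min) 1.957e-08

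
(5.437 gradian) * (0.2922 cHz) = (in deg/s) 0.0143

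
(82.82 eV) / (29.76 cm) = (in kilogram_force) 4.547e-18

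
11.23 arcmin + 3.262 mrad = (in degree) 0.3741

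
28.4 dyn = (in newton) 0.000284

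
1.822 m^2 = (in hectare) 0.0001822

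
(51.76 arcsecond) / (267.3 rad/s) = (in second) 9.388e-07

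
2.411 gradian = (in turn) 0.006028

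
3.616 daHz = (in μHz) 3.616e+07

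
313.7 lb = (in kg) 142.3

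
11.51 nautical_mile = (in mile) 13.25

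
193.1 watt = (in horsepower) 0.259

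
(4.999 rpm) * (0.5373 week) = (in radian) 1.701e+05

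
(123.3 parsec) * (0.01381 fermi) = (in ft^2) 565.6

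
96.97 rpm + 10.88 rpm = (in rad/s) 11.29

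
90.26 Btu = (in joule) 9.523e+04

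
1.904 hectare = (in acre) 4.705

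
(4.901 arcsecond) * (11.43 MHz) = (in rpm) 2593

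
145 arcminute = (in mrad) 42.18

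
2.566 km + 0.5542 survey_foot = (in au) 1.715e-08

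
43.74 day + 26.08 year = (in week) 1366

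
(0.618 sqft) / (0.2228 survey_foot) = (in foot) 2.774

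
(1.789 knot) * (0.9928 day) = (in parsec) 2.558e-12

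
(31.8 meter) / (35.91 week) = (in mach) 4.3e-09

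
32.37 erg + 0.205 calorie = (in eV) 5.353e+18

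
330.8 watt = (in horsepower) 0.4436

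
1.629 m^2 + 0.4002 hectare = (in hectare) 0.4004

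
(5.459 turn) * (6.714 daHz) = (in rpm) 2.199e+04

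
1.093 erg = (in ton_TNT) 2.612e-17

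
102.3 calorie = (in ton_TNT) 1.023e-07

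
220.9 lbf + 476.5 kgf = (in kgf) 576.7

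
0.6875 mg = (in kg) 6.875e-07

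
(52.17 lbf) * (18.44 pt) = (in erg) 1.51e+07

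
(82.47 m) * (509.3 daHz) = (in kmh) 1.512e+06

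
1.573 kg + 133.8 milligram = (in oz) 55.49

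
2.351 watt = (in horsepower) 0.003153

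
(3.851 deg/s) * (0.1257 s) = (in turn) 0.001345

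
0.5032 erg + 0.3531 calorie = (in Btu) 0.0014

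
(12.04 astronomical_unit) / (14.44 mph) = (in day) 3.229e+06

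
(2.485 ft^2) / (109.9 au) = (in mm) 1.404e-11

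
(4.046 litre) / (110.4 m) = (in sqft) 0.0003945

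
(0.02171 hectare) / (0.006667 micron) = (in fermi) 3.256e+25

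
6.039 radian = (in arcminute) 2.076e+04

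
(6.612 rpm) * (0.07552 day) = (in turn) 719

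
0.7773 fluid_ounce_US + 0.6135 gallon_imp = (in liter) 2.812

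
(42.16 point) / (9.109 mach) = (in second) 4.795e-06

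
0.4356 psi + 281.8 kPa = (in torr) 2136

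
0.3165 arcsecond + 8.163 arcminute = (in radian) 0.002376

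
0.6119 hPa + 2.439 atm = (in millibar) 2472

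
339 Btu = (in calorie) 8.548e+04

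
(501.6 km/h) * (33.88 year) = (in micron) 1.489e+17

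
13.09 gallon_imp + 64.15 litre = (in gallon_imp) 27.2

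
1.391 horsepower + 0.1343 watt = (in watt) 1037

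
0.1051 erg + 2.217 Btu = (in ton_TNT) 5.59e-07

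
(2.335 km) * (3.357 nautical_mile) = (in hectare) 1452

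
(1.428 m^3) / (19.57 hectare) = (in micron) 7.297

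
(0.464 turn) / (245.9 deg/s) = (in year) 2.154e-08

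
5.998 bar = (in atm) 5.92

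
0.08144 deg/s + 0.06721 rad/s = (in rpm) 0.6554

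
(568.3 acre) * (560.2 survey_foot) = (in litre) 3.927e+11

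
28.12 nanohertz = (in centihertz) 2.812e-06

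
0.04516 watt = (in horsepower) 6.056e-05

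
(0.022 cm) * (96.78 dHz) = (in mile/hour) 0.004763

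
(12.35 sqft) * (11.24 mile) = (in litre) 2.075e+07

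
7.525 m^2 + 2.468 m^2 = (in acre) 0.002469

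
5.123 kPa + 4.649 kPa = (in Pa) 9772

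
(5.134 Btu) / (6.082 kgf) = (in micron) 9.082e+07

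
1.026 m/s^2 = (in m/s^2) 1.026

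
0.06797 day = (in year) 0.0001862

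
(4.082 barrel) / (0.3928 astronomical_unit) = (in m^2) 1.104e-11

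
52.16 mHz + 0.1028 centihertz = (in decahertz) 0.005319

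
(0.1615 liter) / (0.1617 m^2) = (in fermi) 9.988e+11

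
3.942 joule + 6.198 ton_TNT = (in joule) 2.593e+10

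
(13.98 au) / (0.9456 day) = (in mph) 5.726e+07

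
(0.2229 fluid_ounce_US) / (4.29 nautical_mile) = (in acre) 2.05e-13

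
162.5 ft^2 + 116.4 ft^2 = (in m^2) 25.91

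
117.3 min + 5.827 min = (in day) 0.0855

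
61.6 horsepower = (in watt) 4.594e+04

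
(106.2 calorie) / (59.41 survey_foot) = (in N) 24.54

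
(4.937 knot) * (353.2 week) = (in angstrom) 5.425e+18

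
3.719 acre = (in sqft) 1.62e+05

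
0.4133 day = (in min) 595.2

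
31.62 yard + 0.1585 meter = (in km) 0.02907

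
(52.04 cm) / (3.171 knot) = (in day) 3.692e-06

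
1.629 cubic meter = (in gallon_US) 430.3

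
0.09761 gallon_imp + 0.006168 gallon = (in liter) 0.4671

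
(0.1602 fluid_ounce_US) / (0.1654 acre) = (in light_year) 7.481e-25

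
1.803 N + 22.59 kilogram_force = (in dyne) 2.233e+07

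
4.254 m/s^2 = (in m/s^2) 4.254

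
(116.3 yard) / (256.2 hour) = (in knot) 0.0002241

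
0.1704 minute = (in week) 1.69e-05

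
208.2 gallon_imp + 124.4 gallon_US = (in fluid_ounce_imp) 4.989e+04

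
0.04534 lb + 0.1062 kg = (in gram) 126.8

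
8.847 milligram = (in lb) 1.95e-05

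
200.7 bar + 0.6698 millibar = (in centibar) 2.007e+04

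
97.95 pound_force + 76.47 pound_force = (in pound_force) 174.4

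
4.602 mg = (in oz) 0.0001623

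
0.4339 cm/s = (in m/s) 0.004339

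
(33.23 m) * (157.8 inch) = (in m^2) 133.2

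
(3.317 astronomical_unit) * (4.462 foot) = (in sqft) 7.264e+12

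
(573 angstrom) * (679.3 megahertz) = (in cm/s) 3892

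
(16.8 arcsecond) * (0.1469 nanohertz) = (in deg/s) 6.855e-13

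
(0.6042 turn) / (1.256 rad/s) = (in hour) 0.0008396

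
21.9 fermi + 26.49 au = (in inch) 1.56e+14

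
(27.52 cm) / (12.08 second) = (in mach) 6.691e-05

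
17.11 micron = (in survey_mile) 1.063e-08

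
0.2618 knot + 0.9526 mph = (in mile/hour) 1.254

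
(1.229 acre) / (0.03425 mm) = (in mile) 9.023e+04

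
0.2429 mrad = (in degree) 0.01392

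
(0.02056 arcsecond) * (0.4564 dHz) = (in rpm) 4.344e-08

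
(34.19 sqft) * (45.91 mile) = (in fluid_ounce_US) 7.936e+09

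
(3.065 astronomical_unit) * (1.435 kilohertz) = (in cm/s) 6.58e+16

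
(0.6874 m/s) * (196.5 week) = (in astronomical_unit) 0.0005461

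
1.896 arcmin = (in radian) 0.0005515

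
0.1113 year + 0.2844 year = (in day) 144.4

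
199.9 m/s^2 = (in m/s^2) 199.9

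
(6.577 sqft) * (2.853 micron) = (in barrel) 1.096e-05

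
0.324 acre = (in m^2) 1311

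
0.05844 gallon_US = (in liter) 0.2212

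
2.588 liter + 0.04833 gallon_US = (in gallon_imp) 0.6095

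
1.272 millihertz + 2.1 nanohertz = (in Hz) 0.001272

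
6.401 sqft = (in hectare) 5.947e-05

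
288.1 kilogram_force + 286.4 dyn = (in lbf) 635.2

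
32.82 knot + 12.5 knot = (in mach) 0.06847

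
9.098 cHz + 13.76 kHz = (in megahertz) 0.01376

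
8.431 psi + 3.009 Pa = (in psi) 8.431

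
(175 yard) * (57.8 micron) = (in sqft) 0.09956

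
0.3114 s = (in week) 5.149e-07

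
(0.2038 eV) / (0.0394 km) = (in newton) 8.287e-22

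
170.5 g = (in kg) 0.1705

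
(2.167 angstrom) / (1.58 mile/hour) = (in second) 3.068e-10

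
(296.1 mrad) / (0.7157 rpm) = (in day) 4.573e-05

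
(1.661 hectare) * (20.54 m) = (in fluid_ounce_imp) 1.201e+10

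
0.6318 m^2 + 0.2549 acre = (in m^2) 1032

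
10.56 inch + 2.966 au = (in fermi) 4.437e+26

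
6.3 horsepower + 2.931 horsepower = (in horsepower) 9.231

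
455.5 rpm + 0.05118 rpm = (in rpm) 455.6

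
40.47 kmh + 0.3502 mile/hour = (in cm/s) 1140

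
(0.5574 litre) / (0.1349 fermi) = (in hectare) 4.132e+08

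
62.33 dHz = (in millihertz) 6233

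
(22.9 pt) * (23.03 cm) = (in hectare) 1.861e-07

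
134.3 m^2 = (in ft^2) 1446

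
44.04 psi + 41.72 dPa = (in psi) 44.04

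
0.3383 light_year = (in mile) 1.989e+12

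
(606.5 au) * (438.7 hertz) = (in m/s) 3.98e+16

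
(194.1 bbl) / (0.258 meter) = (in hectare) 0.01196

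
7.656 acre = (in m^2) 3.098e+04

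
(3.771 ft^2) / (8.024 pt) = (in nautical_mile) 0.06683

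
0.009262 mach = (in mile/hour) 7.055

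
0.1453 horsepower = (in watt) 108.4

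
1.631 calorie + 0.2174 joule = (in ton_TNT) 1.683e-09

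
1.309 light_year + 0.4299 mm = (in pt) 3.51e+19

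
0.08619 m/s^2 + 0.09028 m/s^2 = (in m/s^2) 0.1765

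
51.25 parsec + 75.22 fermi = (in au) 1.057e+07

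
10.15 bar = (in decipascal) 1.015e+07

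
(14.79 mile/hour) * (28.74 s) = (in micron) 1.9e+08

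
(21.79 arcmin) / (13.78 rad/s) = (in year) 1.459e-11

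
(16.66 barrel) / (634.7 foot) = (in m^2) 0.01369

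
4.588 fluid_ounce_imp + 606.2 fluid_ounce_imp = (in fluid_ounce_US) 586.8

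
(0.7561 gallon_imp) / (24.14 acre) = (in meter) 3.519e-08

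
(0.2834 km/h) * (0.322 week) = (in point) 4.346e+07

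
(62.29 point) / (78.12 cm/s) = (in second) 0.02813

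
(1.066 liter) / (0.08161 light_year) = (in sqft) 1.486e-17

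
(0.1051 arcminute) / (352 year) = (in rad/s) 2.754e-15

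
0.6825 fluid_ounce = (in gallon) 0.005332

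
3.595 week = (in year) 0.06895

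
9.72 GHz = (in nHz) 9.72e+18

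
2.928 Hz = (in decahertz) 0.2928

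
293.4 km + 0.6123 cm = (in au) 1.961e-06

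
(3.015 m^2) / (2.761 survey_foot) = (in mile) 0.002226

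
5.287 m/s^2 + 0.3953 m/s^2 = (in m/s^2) 5.682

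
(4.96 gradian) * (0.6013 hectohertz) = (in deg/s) 268.4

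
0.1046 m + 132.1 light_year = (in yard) 1.367e+18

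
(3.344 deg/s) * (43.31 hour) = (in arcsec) 1.877e+09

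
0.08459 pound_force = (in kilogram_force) 0.03837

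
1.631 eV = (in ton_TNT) 6.246e-29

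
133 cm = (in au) 8.891e-12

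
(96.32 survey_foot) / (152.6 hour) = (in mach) 1.569e-07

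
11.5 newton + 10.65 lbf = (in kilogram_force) 6.003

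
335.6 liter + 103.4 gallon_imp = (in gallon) 212.8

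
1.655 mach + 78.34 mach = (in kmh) 9.806e+04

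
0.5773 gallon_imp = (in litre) 2.624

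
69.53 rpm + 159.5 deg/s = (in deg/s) 576.7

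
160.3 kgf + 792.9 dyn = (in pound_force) 353.4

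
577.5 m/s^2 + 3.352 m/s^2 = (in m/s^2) 580.9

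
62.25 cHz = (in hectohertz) 0.006225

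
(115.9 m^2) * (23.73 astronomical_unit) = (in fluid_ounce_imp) 1.448e+19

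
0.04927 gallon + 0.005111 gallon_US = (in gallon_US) 0.05438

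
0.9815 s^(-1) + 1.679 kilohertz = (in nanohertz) 1.68e+12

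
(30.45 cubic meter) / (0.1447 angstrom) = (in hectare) 2.104e+08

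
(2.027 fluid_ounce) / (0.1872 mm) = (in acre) 7.913e-05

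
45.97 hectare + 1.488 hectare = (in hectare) 47.46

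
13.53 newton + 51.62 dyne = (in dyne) 1.353e+06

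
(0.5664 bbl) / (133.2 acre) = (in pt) 0.0004735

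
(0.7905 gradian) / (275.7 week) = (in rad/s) 7.447e-11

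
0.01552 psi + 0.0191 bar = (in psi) 0.2925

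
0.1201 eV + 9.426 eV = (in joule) 1.529e-18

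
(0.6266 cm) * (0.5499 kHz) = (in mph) 7.708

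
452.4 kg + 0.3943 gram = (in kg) 452.4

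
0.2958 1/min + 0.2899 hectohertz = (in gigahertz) 2.899e-08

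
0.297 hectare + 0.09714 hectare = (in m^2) 3941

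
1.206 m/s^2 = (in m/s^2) 1.206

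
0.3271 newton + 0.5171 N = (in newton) 0.8442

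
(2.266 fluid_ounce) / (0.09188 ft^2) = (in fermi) 7.851e+12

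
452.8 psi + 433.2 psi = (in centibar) 6109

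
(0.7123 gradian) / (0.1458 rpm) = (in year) 2.324e-08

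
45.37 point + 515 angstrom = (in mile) 9.945e-06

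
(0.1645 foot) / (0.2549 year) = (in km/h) 2.245e-08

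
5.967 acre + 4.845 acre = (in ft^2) 4.71e+05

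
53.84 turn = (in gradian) 2.154e+04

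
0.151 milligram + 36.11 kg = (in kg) 36.11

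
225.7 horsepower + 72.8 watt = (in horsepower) 225.8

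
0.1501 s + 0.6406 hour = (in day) 0.02669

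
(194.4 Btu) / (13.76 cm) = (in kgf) 1.52e+05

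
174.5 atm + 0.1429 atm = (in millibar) 1.77e+05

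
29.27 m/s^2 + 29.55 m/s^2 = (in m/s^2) 58.82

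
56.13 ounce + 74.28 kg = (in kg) 75.87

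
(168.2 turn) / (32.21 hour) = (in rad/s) 0.009114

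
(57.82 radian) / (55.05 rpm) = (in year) 3.18e-07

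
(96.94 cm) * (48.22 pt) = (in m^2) 0.01649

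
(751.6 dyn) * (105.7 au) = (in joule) 1.188e+11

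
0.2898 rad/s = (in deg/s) 16.6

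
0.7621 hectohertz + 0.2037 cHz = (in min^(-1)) 4573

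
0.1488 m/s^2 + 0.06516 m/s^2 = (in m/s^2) 0.214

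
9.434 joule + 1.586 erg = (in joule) 9.434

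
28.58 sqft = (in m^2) 2.655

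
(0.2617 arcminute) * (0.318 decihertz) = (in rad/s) 2.421e-06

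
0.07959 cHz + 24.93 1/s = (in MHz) 2.493e-05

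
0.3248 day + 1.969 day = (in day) 2.294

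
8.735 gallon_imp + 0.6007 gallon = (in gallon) 11.09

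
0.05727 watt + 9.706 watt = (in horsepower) 0.01309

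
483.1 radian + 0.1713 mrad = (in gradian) 3.076e+04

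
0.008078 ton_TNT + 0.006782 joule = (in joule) 3.38e+07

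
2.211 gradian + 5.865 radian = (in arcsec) 1.217e+06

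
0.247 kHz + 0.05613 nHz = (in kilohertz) 0.247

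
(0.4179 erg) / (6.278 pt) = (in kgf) 1.924e-06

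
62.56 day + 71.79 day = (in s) 1.161e+07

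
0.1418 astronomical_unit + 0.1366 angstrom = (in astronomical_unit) 0.1418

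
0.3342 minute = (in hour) 0.00557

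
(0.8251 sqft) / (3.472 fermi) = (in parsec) 0.0007155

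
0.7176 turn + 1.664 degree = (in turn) 0.7222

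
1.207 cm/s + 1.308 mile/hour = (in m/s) 0.5968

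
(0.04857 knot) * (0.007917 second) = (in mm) 0.1978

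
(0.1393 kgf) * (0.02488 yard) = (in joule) 0.03108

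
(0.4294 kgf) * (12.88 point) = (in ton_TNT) 4.573e-12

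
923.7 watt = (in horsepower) 1.239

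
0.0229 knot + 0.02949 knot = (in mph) 0.06029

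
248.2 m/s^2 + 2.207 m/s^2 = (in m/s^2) 250.4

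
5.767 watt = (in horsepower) 0.007734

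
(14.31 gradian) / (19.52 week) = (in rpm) 1.818e-07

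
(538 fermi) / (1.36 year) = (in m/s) 1.254e-20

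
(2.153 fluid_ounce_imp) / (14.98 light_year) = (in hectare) 4.316e-26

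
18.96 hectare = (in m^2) 1.896e+05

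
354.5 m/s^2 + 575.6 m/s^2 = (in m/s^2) 930.1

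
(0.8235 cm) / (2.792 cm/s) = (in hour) 8.193e-05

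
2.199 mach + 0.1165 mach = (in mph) 1764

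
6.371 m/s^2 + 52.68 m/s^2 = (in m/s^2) 59.05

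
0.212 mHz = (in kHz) 2.12e-07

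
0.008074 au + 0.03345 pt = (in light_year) 1.277e-07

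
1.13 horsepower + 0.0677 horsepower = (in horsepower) 1.198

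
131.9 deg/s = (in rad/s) 2.302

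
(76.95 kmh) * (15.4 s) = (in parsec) 1.067e-14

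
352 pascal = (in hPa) 3.52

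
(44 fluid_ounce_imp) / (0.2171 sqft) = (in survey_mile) 3.852e-05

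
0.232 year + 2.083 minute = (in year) 0.232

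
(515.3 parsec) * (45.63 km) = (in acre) 1.793e+20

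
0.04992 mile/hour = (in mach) 6.554e-05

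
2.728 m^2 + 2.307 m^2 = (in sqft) 54.2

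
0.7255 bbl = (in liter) 115.3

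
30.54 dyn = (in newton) 0.0003054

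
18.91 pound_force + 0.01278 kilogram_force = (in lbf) 18.94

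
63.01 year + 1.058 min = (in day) 2.3e+04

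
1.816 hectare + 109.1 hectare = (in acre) 274.1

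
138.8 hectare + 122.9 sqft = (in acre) 343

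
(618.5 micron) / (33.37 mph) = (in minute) 6.91e-07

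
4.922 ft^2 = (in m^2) 0.4573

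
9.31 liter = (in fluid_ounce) 314.8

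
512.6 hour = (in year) 0.05852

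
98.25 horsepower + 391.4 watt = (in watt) 7.366e+04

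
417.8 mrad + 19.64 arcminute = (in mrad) 423.5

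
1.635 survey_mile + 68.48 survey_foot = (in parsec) 8.595e-14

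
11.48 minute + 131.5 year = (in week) 6857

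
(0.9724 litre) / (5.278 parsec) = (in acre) 1.475e-24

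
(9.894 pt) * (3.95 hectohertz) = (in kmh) 4.963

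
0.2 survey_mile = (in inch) 1.267e+04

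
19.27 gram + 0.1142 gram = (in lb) 0.04273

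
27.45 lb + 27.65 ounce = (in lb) 29.18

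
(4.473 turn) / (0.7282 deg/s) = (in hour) 0.6143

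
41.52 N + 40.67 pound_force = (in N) 222.4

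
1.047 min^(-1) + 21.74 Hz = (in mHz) 2.176e+04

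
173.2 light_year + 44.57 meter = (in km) 1.639e+15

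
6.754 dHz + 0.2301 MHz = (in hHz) 2301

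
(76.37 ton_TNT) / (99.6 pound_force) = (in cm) 7.212e+10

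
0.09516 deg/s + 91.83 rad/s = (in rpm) 876.9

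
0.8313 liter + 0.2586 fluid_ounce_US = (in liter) 0.8389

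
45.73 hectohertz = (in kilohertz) 4.573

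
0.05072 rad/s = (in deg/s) 2.906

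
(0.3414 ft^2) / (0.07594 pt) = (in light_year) 1.251e-13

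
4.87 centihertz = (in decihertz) 0.487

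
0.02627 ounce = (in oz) 0.02627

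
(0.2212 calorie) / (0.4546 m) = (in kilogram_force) 0.2076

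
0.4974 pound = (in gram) 225.6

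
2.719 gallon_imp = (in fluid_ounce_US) 418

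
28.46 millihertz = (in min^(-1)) 1.708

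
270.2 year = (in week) 1.409e+04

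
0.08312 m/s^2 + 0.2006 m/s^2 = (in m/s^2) 0.2837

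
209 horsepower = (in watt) 1.559e+05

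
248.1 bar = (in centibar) 2.481e+04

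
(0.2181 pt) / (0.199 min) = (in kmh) 2.32e-05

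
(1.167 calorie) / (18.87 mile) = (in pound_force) 3.615e-05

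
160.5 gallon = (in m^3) 0.6076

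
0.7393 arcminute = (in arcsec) 44.36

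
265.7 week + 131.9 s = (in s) 1.607e+08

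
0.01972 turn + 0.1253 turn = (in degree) 52.21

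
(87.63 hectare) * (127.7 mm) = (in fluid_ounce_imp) 3.938e+09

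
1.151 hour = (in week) 0.006851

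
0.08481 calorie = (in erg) 3.548e+06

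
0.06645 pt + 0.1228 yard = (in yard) 0.1228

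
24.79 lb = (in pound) 24.79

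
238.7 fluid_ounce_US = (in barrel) 0.0444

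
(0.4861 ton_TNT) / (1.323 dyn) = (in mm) 1.537e+17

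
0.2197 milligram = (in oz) 7.75e-06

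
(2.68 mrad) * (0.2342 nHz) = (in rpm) 5.994e-12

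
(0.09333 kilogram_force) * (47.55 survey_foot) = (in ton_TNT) 3.17e-09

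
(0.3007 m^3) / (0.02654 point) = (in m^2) 3.212e+04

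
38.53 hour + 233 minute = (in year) 0.004842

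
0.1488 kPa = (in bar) 0.001488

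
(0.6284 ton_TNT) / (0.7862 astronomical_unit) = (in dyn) 2235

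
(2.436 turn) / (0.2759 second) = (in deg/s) 3179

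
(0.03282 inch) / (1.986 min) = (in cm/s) 0.0006996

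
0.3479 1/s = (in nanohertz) 3.479e+08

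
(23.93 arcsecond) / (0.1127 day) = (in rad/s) 1.191e-08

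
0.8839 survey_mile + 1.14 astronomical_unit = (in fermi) 1.705e+26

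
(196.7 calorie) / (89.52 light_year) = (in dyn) 9.717e-11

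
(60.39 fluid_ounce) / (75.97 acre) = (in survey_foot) 1.906e-08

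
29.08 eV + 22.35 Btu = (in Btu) 22.35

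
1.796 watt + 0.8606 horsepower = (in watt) 643.5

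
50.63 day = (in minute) 7.291e+04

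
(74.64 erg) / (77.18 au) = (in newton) 6.465e-19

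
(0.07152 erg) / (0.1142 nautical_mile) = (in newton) 3.382e-11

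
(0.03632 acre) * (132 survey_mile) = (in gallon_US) 8.248e+09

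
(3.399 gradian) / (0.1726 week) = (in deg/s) 2.93e-05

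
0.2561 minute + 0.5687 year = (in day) 207.6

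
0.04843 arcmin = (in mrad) 0.01409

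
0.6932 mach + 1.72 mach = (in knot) 1597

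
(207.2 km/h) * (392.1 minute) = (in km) 1354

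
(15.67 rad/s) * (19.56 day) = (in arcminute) 9.104e+10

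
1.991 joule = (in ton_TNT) 4.759e-10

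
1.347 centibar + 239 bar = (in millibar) 2.39e+05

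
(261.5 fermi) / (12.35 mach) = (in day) 7.197e-22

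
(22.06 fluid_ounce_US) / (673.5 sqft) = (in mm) 0.01043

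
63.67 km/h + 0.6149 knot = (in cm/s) 1800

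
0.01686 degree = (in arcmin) 1.012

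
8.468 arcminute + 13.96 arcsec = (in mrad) 2.531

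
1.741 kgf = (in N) 17.07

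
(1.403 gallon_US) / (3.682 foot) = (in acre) 1.169e-06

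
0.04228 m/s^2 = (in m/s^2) 0.04228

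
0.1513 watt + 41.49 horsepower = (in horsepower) 41.49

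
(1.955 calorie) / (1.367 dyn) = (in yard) 6.544e+05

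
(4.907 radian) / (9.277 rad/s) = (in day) 6.122e-06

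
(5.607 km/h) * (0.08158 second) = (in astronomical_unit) 8.493e-13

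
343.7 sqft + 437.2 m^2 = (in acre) 0.1159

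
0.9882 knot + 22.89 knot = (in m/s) 12.28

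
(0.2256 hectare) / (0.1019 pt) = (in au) 0.0004195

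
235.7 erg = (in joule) 2.357e-05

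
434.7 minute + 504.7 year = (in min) 2.653e+08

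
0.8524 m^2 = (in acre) 0.0002106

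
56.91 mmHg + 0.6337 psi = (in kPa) 11.96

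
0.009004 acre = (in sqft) 392.2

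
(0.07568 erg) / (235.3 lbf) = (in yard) 7.907e-12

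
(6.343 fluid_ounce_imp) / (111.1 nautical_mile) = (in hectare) 8.759e-14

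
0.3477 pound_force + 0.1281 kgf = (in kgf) 0.2858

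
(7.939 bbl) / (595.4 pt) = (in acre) 0.001485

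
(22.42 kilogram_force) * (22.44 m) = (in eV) 3.079e+22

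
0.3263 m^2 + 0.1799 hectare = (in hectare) 0.1799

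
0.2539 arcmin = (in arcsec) 15.23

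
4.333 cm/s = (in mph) 0.09693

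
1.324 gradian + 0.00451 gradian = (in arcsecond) 4304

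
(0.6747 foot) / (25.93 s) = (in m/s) 0.007931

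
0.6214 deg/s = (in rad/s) 0.01085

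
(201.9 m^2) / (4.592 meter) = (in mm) 4.397e+04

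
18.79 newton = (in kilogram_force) 1.916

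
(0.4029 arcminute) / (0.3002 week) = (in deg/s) 3.698e-08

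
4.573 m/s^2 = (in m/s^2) 4.573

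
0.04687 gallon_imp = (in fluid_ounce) 7.205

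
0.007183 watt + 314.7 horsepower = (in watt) 2.347e+05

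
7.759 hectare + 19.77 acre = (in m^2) 1.576e+05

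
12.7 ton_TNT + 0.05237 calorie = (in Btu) 5.036e+07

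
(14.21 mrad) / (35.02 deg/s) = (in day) 2.691e-07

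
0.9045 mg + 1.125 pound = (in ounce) 18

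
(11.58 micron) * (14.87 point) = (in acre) 1.501e-11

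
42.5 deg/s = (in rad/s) 0.7418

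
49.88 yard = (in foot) 149.6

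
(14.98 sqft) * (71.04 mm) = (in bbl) 0.6218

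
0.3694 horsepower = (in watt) 275.5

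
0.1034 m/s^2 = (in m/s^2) 0.1034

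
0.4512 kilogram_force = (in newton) 4.425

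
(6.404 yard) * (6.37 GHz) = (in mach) 1.095e+08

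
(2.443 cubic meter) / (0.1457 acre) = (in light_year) 4.379e-19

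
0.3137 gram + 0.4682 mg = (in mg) 314.2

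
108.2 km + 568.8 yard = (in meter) 1.087e+05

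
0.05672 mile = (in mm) 9.128e+04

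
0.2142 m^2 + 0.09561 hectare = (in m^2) 956.3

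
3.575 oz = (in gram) 101.3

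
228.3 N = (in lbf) 51.32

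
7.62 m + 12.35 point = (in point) 2.161e+04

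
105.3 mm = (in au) 7.039e-13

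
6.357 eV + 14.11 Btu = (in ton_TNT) 3.558e-06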